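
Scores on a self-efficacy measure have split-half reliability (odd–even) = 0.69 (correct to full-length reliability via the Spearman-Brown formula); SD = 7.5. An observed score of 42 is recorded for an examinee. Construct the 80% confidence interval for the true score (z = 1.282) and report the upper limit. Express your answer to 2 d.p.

46.12

r_full = 2·0.69 / (1 + 0.69) ≃ 0.817
SEM = 7.500 · √(1 − 0.817) = 7.500 · √0.183 ≃ 7.500 · 0.428 ≃ 3.212
Margin = 1.282 · 3.212 ≃ 4.118
Upper bound: 42 + 4.118 = 46.118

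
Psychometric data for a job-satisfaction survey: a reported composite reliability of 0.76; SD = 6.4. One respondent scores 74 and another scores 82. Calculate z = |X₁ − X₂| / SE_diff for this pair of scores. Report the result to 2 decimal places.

SEM = 6.4000 * √(1 − 0.7600) = 6.4000 * √0.2400 ≈ 6.4000 * 0.4899 ≈ 3.1353
SE_diff = SEM * √2 ≈ 3.1353 * 1.4142 ≈ 4.4341
z = 8 / 4.4341 ≈ 1.8042

1.80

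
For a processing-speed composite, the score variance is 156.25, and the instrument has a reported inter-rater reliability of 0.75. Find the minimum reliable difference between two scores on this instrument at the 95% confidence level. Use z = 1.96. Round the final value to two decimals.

17.32

SD = √156.25 = 12.5000
SEM = 12.5000×√(1 − 0.7500) ≈ 6.2500
SE_diff = SEM × √2 ≈ 6.2500 × 1.4142 ≈ 8.8388
Minimum reliable difference = 1.96 × SE_diff ≈ 1.96 × 8.8388 ≈ 17.3241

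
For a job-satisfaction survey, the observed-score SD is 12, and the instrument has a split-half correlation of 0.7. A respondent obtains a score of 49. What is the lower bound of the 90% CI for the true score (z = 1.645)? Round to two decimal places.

Spearman-Brown: r = 2(0.7) / (1 + 0.7) = 1.4000 / 1.7000 ≈ 0.8235
The standard error of measurement is 12.0000×√(1 − 0.8235) ≈ 12.0000×0.4201 ≈ 5.0410.
Margin = 1.645 × 5.0410 ≈ 8.2925
Lower limit = 49 − 8.2925 ≈ 40.7075

40.71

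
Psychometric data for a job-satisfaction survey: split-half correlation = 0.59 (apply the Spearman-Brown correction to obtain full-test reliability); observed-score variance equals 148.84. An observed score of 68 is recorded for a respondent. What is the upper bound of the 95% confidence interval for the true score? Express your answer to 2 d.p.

σ = 148.84^(1/2) = 12.200
Full-length reliability (Spearman-Brown) = 2(0.59)/(1+0.59) ≈ 0.742
SEM = 12.200·√(1 − 0.742) ≈ 6.195
Margin = 1.96 · 6.195 ≈ 12.143
Upper limit = 68 + 12.143 ≈ 80.143

80.14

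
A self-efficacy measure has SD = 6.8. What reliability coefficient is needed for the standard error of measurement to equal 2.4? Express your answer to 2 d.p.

0.88

r = 1 − (SEM / SD)² = 1 − (2.4000 / 6.8)² ≈ 1 − 0.1246 ≈ 0.8754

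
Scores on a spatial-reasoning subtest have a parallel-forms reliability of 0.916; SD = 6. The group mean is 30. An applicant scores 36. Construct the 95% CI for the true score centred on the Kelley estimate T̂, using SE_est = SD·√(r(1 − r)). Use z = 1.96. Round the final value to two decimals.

[32.23, 38.76]

T̂ = 0.91600(36) + 0.08400(30) ≈ 35.49600
SE_est = SD * √(r(1 − r)) = 6.00000 * √0.07694 ≈ 6.00000 * 0.27739 ≈ 1.66433
95% CI: 35.49600 ± 3.26208 ≈ (32.23392, 38.75808)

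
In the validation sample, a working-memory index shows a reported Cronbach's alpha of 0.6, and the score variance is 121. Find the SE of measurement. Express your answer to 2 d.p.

6.96

SD = √121 ≃ 11.00000
SEM = 11.00000 * √(1 − 0.60000) = 11.00000 * √0.40000 ≃ 11.00000 * 0.63246 ≃ 6.95701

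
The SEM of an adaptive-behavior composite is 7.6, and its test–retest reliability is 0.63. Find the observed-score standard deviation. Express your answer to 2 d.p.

σ = SEM·(1 − r)^(−1/2) ≃ 7.6·1.64399 ≃ 12.49432

12.49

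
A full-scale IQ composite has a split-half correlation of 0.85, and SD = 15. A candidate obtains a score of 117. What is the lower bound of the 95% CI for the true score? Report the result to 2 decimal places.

r_full = 2·0.85 / (1 + 0.85) ≈ 0.9189
The standard error of measurement is 15.0000×√(1 − 0.9189) ≈ 15.0000×0.2847 ≈ 4.2712.
1.96 × SEM ≈ 8.3716
Lower bound: 117 − 8.3716 = 108.6284

108.63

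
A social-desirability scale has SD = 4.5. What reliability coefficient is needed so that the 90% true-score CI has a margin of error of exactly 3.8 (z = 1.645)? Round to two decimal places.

0.74

Required SEM = 3.8 / 1.645 ≃ 2.310
r = 1 − (2.310/4.5)² ≃ 1 − 0.264 ≃ 0.736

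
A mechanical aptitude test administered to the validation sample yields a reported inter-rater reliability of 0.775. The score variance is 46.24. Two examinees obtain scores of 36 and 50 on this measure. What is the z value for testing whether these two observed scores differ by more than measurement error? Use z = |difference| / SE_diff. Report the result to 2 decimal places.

3.07

SD = √46.24 ≈ 6.8000
The standard error of measurement is 6.8000×√(1 − 0.7750) ≈ 6.8000×0.4743 ≈ 3.2255.
SE_diff = √2 × SEM ≈ 4.5616
z = 14 / 4.5616 ≈ 3.0691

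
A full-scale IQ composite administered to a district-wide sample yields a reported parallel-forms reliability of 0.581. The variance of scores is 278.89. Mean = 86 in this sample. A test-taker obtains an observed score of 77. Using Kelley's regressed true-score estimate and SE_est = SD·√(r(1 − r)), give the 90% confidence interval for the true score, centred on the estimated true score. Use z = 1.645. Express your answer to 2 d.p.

SD = √278.89 ≃ 16.7000
T̂ = 0.5810(77) + 0.4190(86) ≃ 80.7710
SE_est = SD × √(r(1 − r)) = 16.7000 × √0.2434 ≃ 16.7000 × 0.4934 ≃ 8.2397
CI = 80.7710 ± 1.645 × 8.2397 → [67.2167, 94.3253]

[67.22, 94.33]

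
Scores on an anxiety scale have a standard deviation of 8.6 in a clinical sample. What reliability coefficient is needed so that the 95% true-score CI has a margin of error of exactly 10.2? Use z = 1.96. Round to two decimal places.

SEM needed = half-width / z = 10.2/1.96 ≈ 5.204
r = 1 − (5.204/8.6)² ≈ 1 − 0.366 ≈ 0.634

0.63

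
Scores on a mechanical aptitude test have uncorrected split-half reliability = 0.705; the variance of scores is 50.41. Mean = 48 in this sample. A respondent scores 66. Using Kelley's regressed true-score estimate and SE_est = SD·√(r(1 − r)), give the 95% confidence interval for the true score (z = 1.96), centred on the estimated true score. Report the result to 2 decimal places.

[57.62, 68.15]

SD = √50.41 ≃ 7.1000
Full-length reliability (Spearman-Brown) = 2(0.705)/(1+0.705) ≃ 0.8270
T̂ = r·X + (1 − r)·M = 0.8270×66 + 0.1730×48 ≃ 54.5806 + 8.3050 ≃ 62.8856
SE_est = SD × √(r(1 − r)) = 7.1000 × √0.1431 ≃ 7.1000 × 0.3783 ≃ 2.6857
CI = 62.8856 ± 1.96 × 2.6857 → [57.6217, 68.1496]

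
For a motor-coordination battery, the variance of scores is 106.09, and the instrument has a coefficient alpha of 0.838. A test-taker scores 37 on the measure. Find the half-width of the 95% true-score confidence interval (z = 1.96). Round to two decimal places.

SD = √106.09 ≃ 10.300
SEM = 10.300 · √(1 − 0.838) = 10.300 · √0.162 ≃ 10.300 · 0.402 ≃ 4.146
Margin = 1.96 · 4.146 ≃ 8.126

8.13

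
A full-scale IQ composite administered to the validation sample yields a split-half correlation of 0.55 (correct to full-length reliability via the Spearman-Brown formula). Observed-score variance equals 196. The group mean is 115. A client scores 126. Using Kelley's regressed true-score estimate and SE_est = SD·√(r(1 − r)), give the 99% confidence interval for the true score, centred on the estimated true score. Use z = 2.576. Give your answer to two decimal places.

[106.44, 139.18]

SD = √196 ≃ 14.00000
Spearman-Brown: r = 2(0.55) / (1 + 0.55) = 1.10000 / 1.55000 ≃ 0.70968
T̂ = r·X + (1 − r)·M = 0.70968*126 + 0.29032*115 ≃ 89.41935 + 33.38710 ≃ 122.80645
SE_est = SD * √(r(1 − r)) = 14.00000 * √0.20604 ≃ 14.00000 * 0.45391 ≃ 6.35476
CI = 122.80645 ± 2.576 * 6.35476 → [106.43660, 139.17631]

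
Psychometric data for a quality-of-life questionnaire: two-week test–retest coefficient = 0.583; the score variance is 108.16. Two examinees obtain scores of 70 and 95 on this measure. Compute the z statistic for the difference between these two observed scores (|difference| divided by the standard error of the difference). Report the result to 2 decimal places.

SD = √108.16 ≈ 10.400
SEM = 10.400 · √(1 − 0.583) = 10.400 · √0.417 ≈ 10.400 · 0.646 ≈ 6.716
SE_diff = SEM · √2 ≈ 6.716 · 1.414 ≈ 9.498
z = |70 − 95| / 9.498 = 25 / 9.498 ≈ 2.632

2.63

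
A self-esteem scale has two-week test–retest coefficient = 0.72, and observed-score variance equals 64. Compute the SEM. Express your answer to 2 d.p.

SD = √64 ≈ 8.0000
SEM = 8.0000·√(1 − 0.7200) ≈ 4.2332

4.23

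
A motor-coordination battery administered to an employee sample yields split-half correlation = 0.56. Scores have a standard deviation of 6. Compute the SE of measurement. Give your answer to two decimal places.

Spearman-Brown: r = 2(0.56) / (1 + 0.56) = 1.1200 / 1.5600 ≃ 0.7179
SEM = 6.0000 × √(1 − 0.7179) = 6.0000 × √0.2821 ≃ 6.0000 × 0.5311 ≃ 3.1865

3.19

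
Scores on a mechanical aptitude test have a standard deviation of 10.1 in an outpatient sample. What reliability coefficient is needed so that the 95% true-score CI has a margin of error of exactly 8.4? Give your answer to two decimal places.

0.82

SEM needed = half-width / z = 8.4/1.96 ≃ 4.2857
r = 1 − (SEM / SD)² = 1 − (4.2857 / 10.1)² ≃ 1 − 0.1801 ≃ 0.8199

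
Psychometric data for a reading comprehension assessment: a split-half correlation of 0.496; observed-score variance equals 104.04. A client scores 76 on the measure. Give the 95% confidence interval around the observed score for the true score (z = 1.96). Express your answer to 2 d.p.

[64.40, 87.60]

SD = √104.04 = 10.2000
Full-length reliability (Spearman-Brown) = 2(0.496)/(1+0.496) ≈ 0.6631
SEM = 10.2000 × √(1 − 0.6631) = 10.2000 × √0.3369 ≈ 10.2000 × 0.5804 ≈ 5.9204
1.96 × SEM ≈ 11.6039
CI = 76 ± 11.6039 → [64.3961, 87.6039]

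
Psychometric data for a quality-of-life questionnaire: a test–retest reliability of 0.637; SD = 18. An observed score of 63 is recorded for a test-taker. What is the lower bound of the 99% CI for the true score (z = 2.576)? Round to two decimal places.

35.06

The standard error of measurement is 18.0000×√(1 − 0.6370) ≈ 18.0000×0.6025 ≈ 10.8449.
Half-width = 2.576×10.8449 ≈ 27.9365
Lower limit = 63 − 27.9365 ≈ 35.0635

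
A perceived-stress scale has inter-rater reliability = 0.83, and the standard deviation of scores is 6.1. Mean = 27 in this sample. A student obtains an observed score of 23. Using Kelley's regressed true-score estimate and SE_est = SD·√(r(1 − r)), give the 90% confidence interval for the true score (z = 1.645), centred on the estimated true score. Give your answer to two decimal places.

Estimated true score = 0.83000×23 + (1 − 0.83000)×27 ≃ 23.68000
SE_est = 6.10000×√(0.83000×0.17000) ≃ 2.29136
90% CI: 23.68000 ± 3.76929 ≃ (19.91071, 27.44929)

[19.91, 27.45]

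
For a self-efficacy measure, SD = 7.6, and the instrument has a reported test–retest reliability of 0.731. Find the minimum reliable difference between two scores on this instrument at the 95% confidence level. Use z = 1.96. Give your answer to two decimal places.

10.93

The standard error of measurement is 7.6000*√(1 − 0.7310) ≃ 7.6000*0.5187 ≃ 3.9418.
Standard error of the difference = 3.9418·√2 ≃ 5.5745
Minimum reliable difference = 1.96 * SE_diff ≃ 1.96 * 5.5745 ≃ 10.9260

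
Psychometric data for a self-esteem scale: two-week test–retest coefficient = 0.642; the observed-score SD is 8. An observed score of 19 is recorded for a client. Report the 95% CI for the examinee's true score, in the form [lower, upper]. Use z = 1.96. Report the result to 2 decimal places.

[9.62, 28.38]

SEM = 8.000 × √(1 − 0.642) = 8.000 × √0.358 ≈ 8.000 × 0.598 ≈ 4.787
Margin = 1.96 × 4.787 ≈ 9.382
95% CI: 19 ± 9.382 = [9.618, 28.382]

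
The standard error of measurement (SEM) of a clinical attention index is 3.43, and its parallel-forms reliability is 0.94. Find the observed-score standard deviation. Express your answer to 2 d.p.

14.00

SD = SEM / √(1 − r) = 3.43 / √0.060 ≈ 3.43 / 0.245 ≈ 14.003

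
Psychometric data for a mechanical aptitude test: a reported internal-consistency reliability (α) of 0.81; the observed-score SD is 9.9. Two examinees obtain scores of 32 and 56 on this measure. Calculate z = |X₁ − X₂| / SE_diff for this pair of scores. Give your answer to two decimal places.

3.93

SEM = 9.9000 * √(1 − 0.8100) = 9.9000 * √0.1900 ≈ 9.9000 * 0.4359 ≈ 4.3153
Standard error of the difference = 4.3153·√2 ≈ 6.1028
z = |32 − 56| / 6.1028 = 24 / 6.1028 ≈ 3.9326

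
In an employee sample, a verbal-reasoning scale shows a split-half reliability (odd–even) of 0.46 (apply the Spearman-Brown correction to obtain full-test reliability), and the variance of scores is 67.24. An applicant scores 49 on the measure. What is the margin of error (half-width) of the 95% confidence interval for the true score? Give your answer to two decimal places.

SD = √67.24 = 8.20000
r_full = 2·0.46 / (1 + 0.46) ≈ 0.63014
SEM = 8.20000×√(1 − 0.63014) ≈ 4.98694
Half-width = 1.96×4.98694 ≈ 9.77441

9.77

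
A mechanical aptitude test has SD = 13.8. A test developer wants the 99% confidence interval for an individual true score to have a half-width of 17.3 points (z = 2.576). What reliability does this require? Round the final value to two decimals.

0.76

Required SEM = 17.3 / 2.576 ≈ 6.716
r = 1 − (SEM / SD)² = 1 − (6.716 / 13.8)² ≈ 1 − 0.237 ≈ 0.763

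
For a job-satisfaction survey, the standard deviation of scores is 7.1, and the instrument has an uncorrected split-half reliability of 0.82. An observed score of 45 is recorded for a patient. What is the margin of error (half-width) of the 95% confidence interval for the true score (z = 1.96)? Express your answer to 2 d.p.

Spearman-Brown: r = 2(0.82) / (1 + 0.82) = 1.6400 / 1.8200 ≈ 0.9011
SEM = 7.1000 * √(1 − 0.9011) = 7.1000 * √0.0989 ≈ 7.1000 * 0.3145 ≈ 2.2328
Half-width = 1.96*2.2328 ≈ 4.3764

4.38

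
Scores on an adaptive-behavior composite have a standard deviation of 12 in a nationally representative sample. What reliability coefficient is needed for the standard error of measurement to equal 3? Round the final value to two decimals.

0.94

r = 1 − (3.0000/12)² ≃ 1 − 0.0625 ≃ 0.9375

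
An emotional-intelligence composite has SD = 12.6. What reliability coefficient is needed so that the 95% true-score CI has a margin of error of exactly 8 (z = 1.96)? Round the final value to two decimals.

Required SEM = 8 / 1.96 ≈ 4.082
r = 1 − (SEM / SD)² = 1 − (4.082 / 12.6)² ≈ 1 − 0.105 ≈ 0.895

0.90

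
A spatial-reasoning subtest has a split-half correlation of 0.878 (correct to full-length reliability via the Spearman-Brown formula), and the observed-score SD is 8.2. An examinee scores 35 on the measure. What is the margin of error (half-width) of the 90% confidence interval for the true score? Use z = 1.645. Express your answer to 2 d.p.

Spearman-Brown: r = 2(0.878) / (1 + 0.878) = 1.7560 / 1.8780 ≃ 0.9350
SEM = 8.2000 × √(1 − 0.9350) = 8.2000 × √0.0650 ≃ 8.2000 × 0.2549 ≃ 2.0900
1.645 × SEM ≃ 3.4380

3.44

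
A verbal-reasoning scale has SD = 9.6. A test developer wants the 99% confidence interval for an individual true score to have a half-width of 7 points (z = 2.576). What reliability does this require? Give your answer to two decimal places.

0.92

Required SEM = 7 / 2.576 ≈ 2.7174
r = 1 − (2.7174/9.6)² ≈ 1 − 0.0801 ≈ 0.9199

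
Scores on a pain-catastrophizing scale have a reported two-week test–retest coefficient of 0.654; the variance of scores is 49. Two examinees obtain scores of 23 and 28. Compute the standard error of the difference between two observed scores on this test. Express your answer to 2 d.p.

5.82

SD = √49 ≈ 7.000
SEM = 7.000 * √(1 − 0.654) = 7.000 * √0.346 ≈ 7.000 * 0.588 ≈ 4.118
Standard error of the difference = 4.118·√2 ≈ 5.823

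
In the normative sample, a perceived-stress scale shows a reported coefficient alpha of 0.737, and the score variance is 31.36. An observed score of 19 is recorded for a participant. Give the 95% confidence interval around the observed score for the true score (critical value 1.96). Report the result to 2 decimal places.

[13.37, 24.63]

SD = √31.36 ≃ 5.60000
The standard error of measurement is 5.60000·√(1 − 0.73700) ≃ 5.60000·0.51284 ≃ 2.87188.
Margin = 1.96 · 2.87188 ≃ 5.62888
CI = 19 ± 5.62888 → [13.37112, 24.62888]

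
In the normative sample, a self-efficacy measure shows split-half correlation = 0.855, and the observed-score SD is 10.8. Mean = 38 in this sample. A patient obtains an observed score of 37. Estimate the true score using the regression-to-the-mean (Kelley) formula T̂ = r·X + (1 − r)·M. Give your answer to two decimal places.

37.08

Spearman-Brown: r = 2(0.855) / (1 + 0.855) = 1.7100 / 1.8550 ≈ 0.9218
T̂ = 0.9218(37) + 0.0782(38) ≈ 37.0782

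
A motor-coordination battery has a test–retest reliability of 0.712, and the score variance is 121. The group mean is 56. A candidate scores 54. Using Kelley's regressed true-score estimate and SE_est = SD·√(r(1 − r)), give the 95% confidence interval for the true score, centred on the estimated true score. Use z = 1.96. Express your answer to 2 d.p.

[44.81, 64.34]

SD = √121 = 11.00000
T̂ = 0.71200(54) + 0.28800(56) ≈ 54.57600
SE_est = 11.00000×√(0.71200×0.28800) ≈ 4.98114
CI = 54.57600 ± 1.96 × 4.98114 → [44.81296, 64.33904]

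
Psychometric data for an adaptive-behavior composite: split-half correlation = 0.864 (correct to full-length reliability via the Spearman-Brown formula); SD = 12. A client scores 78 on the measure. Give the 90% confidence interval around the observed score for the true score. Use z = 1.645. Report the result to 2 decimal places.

Spearman-Brown: r = 2(0.864) / (1 + 0.864) = 1.728 / 1.864 ≈ 0.927
SEM = 12.000 · √(1 − 0.927) = 12.000 · √0.073 ≈ 12.000 · 0.270 ≈ 3.241
Half-width = 1.645·3.241 ≈ 5.332
90% CI: 78 ± 5.332 = [72.668, 83.332]

[72.67, 83.33]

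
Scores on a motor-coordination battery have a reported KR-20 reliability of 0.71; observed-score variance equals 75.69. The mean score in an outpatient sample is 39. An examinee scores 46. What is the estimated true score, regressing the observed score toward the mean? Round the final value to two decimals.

Estimated true score = 0.710·46 + (1 − 0.710)·39 ≈ 43.970

43.97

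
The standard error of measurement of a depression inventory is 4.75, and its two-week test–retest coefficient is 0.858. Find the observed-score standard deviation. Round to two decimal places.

12.61

σ = SEM·(1 − r)^(−1/2) ≃ 4.75*2.6537 ≃ 12.6052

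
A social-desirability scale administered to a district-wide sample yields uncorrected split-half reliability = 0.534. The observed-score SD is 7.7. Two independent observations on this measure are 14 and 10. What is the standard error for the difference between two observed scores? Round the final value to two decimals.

r_full = 2·0.534 / (1 + 0.534) ≃ 0.69622
The standard error of measurement is 7.70000·√(1 − 0.69622) ≃ 7.70000·0.55116 ≃ 4.24396.
SE_diff = SEM · √2 ≃ 4.24396 · 1.41421 ≃ 6.00186

6.00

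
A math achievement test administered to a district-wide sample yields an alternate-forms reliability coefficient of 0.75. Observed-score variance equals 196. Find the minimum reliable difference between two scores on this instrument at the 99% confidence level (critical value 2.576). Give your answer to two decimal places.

25.50

SD = √196 = 14.000
SEM = 14.000 * √(1 − 0.750) = 14.000 * √0.250 ≈ 14.000 * 0.500 ≈ 7.000
Standard error of the difference = 7.000·√2 ≈ 9.899
Minimum reliable difference = 2.576 * SE_diff ≈ 2.576 * 9.899 ≈ 25.501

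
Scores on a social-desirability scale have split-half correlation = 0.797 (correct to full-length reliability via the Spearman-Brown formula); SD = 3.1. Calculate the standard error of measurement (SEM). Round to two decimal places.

1.04

r_full = 2·0.797 / (1 + 0.797) ≈ 0.8870
The standard error of measurement is 3.1000·√(1 − 0.8870) ≈ 3.1000·0.3361 ≈ 1.0419.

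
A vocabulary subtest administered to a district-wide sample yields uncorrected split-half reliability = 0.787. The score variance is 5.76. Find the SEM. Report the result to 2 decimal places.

0.83

σ = 5.76^(1/2) = 2.400
Full-length reliability (Spearman-Brown) = 2(0.787)/(1+0.787) ≈ 0.881
SEM = 2.400 * √(1 − 0.881) = 2.400 * √0.119 ≈ 2.400 * 0.345 ≈ 0.829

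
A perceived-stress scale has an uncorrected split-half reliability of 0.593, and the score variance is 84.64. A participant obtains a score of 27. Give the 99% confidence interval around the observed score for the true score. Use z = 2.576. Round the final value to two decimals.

SD = √84.64 ≈ 9.200
Spearman-Brown: r = 2(0.593) / (1 + 0.593) = 1.186 / 1.593 ≈ 0.745
SEM = 9.200 * √(1 − 0.745) = 9.200 * √0.255 ≈ 9.200 * 0.505 ≈ 4.650
Margin = 2.576 * 4.650 ≈ 11.979
CI = 27 ± 11.979 → [15.021, 38.979]

[15.02, 38.98]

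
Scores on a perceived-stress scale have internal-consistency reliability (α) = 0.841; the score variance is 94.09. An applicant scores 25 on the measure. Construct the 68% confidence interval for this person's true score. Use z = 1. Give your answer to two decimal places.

[21.13, 28.87]

SD = √94.09 ≈ 9.700
SEM = 9.700 × √(1 − 0.841) = 9.700 × √0.159 ≈ 9.700 × 0.399 ≈ 3.868
Half-width = 1×3.868 ≈ 3.868
CI = 25 ± 3.868 → [21.132, 28.868]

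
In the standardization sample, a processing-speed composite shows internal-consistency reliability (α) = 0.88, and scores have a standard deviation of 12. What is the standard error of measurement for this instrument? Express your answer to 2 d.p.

4.16

The standard error of measurement is 12.000×√(1 − 0.880) ≈ 12.000×0.346 ≈ 4.157.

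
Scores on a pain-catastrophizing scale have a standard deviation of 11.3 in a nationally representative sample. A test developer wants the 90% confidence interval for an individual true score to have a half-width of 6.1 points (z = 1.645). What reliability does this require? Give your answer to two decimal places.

0.89

Required SEM = 6.1 / 1.645 ≈ 3.7082
r = 1 − (3.7082/11.3)² ≈ 1 − 0.1077 ≈ 0.8923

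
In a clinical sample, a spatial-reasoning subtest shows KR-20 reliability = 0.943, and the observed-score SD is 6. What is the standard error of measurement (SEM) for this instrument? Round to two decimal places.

1.43

SEM = 6.000*√(1 − 0.943) ≈ 1.432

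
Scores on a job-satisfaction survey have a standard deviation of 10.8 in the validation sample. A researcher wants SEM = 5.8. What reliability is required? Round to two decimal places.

0.71

r = 1 − (SEM / SD)² = 1 − (5.800 / 10.8)² ≈ 1 − 0.288 ≈ 0.712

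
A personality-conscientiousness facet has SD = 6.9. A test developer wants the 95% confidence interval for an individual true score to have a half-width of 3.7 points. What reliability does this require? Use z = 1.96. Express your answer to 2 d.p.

0.93

Required SEM = 3.7 / 1.96 ≈ 1.8878
r = 1 − (SEM / SD)² = 1 − (1.8878 / 6.9)² ≈ 1 − 0.0749 ≈ 0.9251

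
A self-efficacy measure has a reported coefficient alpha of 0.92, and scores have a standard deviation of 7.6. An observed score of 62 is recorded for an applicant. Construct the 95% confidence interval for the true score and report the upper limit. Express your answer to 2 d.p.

66.21

SEM = 7.6000*√(1 − 0.9200) ≈ 2.1496
1.96 * SEM ≈ 4.2132
Upper limit = 62 + 4.2132 ≈ 66.2132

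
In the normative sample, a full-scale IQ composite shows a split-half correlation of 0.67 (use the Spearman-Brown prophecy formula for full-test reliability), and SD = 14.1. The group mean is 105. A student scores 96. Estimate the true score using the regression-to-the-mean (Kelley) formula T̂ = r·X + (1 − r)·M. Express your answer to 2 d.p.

97.78

Full-length reliability (Spearman-Brown) = 2(0.67)/(1+0.67) ≃ 0.8024
T̂ = r·X + (1 − r)·M = 0.8024*96 + 0.1976*105 ≃ 77.0299 + 20.7485 ≃ 97.7784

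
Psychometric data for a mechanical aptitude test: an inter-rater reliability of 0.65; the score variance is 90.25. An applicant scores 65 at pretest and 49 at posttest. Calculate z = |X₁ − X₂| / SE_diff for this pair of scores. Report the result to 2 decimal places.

σ = 90.25^(1/2) = 9.500
SEM = 9.500 * √(1 − 0.650) = 9.500 * √0.350 ≈ 9.500 * 0.592 ≈ 5.620
SE_diff = SEM * √2 ≈ 5.620 * 1.414 ≈ 7.948
z = |65 − 49| / 7.948 = 16 / 7.948 ≈ 2.013

2.01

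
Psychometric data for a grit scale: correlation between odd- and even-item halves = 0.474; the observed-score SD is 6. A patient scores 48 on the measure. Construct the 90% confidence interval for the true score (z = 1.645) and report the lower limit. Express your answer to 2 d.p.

42.10

Spearman-Brown: r = 2(0.474) / (1 + 0.474) = 0.9480 / 1.4740 ≈ 0.6431
SEM = 6.0000 × √(1 − 0.6431) = 6.0000 × √0.3569 ≈ 6.0000 × 0.5974 ≈ 3.5842
1.645 × SEM ≈ 5.8961
Lower bound: 48 − 5.8961 = 42.1039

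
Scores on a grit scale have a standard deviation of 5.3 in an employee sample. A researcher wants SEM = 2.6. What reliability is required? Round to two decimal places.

0.76

Required reliability = 1 − (SEM/SD)² = 1 − 0.2407 ≈ 0.7593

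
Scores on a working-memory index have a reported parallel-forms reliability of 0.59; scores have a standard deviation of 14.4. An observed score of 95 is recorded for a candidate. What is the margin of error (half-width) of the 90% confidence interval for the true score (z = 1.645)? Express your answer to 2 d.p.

15.17

SEM = 14.4000 × √(1 − 0.5900) = 14.4000 × √0.4100 ≈ 14.4000 × 0.6403 ≈ 9.2205
Margin = 1.645 × 9.2205 ≈ 15.1677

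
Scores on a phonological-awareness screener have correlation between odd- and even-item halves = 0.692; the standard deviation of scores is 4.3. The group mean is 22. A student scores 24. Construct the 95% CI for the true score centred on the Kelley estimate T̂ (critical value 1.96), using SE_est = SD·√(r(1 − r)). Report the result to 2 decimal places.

Full-length reliability (Spearman-Brown) = 2(0.692)/(1+0.692) ≈ 0.8180
Estimated true score = 0.8180*24 + (1 − 0.8180)*22 ≈ 23.6359
SE_est = 4.3000·√[r(1 − r)] ≈ 1.6592
CI = 23.6359 ± 1.96 * 1.6592 → [20.3838, 26.8881]

[20.38, 26.89]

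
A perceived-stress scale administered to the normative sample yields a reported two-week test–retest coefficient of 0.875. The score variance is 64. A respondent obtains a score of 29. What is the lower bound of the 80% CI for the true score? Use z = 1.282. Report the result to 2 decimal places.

SD = √64 = 8.0000
SEM = 8.0000 · √(1 − 0.8750) = 8.0000 · √0.1250 ≈ 8.0000 · 0.3536 ≈ 2.8284
Half-width = 1.282·2.8284 ≈ 3.6260
Lower bound: 29 − 3.6260 = 25.3740

25.37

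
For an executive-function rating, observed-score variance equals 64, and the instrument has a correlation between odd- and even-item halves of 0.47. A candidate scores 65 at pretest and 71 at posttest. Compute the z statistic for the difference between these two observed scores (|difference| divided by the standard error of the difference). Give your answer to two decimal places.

0.88

SD = √64 ≃ 8.00000
Spearman-Brown: r = 2(0.47) / (1 + 0.47) = 0.94000 / 1.47000 ≃ 0.63946
SEM = 8.00000 * √(1 − 0.63946) = 8.00000 * √0.36054 ≃ 8.00000 * 0.60045 ≃ 4.80363
Standard error of the difference = 4.80363·√2 ≃ 6.79335
z = |65 − 71| / 6.79335 = 6 / 6.79335 ≃ 0.88322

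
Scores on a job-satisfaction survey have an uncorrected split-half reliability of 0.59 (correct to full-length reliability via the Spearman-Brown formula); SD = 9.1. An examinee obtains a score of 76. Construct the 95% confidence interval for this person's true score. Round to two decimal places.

[66.94, 85.06]

r_full = 2·0.59 / (1 + 0.59) ≃ 0.7421
SEM = 9.1000 · √(1 − 0.7421) = 9.1000 · √0.2579 ≃ 9.1000 · 0.5078 ≃ 4.6210
Half-width = 1.96·4.6210 ≃ 9.0571
95% CI: 76 ± 9.0571 = [66.9429, 85.0571]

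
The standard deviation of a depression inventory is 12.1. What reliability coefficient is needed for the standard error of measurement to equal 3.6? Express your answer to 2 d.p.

Required reliability = 1 − (SEM/SD)² = 1 − 0.089 ≈ 0.911

0.91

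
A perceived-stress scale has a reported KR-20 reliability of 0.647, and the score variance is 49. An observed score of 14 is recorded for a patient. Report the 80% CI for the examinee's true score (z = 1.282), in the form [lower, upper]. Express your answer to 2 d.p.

[8.67, 19.33]

SD = √49 ≈ 7.000
SEM = 7.000 × √(1 − 0.647) = 7.000 × √0.353 ≈ 7.000 × 0.594 ≈ 4.159
1.282 × SEM ≈ 5.332
CI = 14 ± 5.332 → [8.668, 19.332]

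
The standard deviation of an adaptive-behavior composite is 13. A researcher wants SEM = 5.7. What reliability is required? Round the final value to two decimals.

0.81

Required reliability = 1 − (SEM/SD)² = 1 − 0.19225 ≃ 0.80775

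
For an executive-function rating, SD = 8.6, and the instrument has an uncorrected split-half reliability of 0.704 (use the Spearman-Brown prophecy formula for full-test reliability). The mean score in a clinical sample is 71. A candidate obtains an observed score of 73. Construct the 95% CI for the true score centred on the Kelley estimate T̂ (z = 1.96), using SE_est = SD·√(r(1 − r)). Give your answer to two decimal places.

[66.27, 79.04]

r_full = 2·0.704 / (1 + 0.704) ≃ 0.8263
T̂ = r·X + (1 − r)·M = 0.8263*73 + 0.1737*71 ≃ 60.3192 + 12.3333 ≃ 72.6526
SE_est = SD * √(r(1 − r)) = 8.6000 * √0.1435 ≃ 8.6000 * 0.3789 ≃ 3.2582
CI = 72.6526 ± 1.96 * 3.2582 → [66.2665, 79.0386]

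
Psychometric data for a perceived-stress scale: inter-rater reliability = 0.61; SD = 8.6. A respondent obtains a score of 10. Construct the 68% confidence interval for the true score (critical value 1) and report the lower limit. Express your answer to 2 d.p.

SEM = 8.600 * √(1 − 0.610) = 8.600 * √0.390 ≈ 8.600 * 0.624 ≈ 5.371
Half-width = 1*5.371 ≈ 5.371
Lower bound: 10 − 5.371 = 4.629

4.63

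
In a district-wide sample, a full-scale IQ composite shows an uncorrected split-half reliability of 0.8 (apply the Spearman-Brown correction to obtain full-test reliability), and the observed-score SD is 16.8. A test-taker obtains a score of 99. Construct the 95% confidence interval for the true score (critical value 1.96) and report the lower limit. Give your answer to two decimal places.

Spearman-Brown: r = 2(0.8) / (1 + 0.8) = 1.600 / 1.800 ≃ 0.889
The standard error of measurement is 16.800×√(1 − 0.889) ≃ 16.800×0.333 ≃ 5.600.
Half-width = 1.96×5.600 ≃ 10.976
Lower bound: 99 − 10.976 = 88.024

88.02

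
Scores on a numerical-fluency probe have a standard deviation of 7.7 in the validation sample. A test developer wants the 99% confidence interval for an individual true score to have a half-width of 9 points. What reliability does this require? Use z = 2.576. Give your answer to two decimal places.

0.79

SEM needed = half-width / z = 9/2.576 ≈ 3.494
Required reliability = 1 − (SEM/SD)² = 1 − 0.206 ≈ 0.794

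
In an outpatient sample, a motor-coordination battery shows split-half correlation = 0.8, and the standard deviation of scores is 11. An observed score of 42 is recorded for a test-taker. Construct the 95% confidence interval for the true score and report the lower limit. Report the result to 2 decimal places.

34.81

r_full = 2·0.8 / (1 + 0.8) ≃ 0.8889
SEM = 11.0000 * √(1 − 0.8889) = 11.0000 * √0.1111 ≃ 11.0000 * 0.3333 ≃ 3.6667
Margin = 1.96 * 3.6667 ≃ 7.1867
Lower bound: 42 − 7.1867 = 34.8133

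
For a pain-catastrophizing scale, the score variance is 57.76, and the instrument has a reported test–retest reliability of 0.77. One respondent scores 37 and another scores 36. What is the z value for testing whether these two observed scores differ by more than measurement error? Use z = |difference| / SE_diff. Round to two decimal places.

SD = √57.76 = 7.600
The standard error of measurement is 7.600*√(1 − 0.770) ≈ 7.600*0.480 ≈ 3.645.
SE_diff = SEM * √2 ≈ 3.645 * 1.414 ≈ 5.155
z = |37 − 36| / 5.155 = 1 / 5.155 ≈ 0.194

0.19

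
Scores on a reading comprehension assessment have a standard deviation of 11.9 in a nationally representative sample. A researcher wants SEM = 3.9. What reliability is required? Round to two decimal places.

0.89

Required reliability = 1 − (SEM/SD)² = 1 − 0.1074 ≈ 0.8926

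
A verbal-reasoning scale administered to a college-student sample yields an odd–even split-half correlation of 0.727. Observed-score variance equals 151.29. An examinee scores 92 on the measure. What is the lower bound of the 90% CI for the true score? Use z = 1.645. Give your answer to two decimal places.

83.96

σ = 151.29^(1/2) = 12.300
Full-length reliability (Spearman-Brown) = 2(0.727)/(1+0.727) ≃ 0.842
SEM = 12.300 · √(1 − 0.842) = 12.300 · √0.158 ≃ 12.300 · 0.398 ≃ 4.890
1.645 · SEM ≃ 8.045
Lower bound: 92 − 8.045 = 83.955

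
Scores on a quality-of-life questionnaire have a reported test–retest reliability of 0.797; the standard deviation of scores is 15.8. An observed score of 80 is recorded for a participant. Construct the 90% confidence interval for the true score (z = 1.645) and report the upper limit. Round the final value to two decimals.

91.71

The standard error of measurement is 15.800*√(1 − 0.797) ≈ 15.800*0.451 ≈ 7.119.
1.645 * SEM ≈ 11.710
Upper bound: 80 + 11.710 = 91.710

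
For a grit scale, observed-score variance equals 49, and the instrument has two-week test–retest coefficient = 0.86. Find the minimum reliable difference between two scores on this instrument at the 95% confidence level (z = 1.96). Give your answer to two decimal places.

7.26

SD = √49 = 7.00000
SEM = 7.00000×√(1 − 0.86000) ≈ 2.61916
SE_diff = √2 × SEM ≈ 3.70405
Smallest detectable difference = 1.96×3.70405 ≈ 7.25994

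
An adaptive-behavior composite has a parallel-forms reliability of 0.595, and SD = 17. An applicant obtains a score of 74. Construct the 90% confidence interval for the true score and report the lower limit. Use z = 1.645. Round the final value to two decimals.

The standard error of measurement is 17.000*√(1 − 0.595) ≈ 17.000*0.636 ≈ 10.819.
Half-width = 1.645*10.819 ≈ 17.797
Lower bound: 74 − 17.797 = 56.203

56.20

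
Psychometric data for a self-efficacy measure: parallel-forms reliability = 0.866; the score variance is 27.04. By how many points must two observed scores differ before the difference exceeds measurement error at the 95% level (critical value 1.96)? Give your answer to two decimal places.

5.28

σ = 27.04^(1/2) = 5.200
SEM = 5.200 * √(1 − 0.866) = 5.200 * √0.134 ≈ 5.200 * 0.366 ≈ 1.904
SE_diff = √2 * SEM ≈ 2.692
Smallest detectable difference = 1.96*2.692 ≈ 5.276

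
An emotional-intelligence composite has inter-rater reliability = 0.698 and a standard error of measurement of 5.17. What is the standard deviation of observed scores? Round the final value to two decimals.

SD = SEM / √(1 − r) = 5.17 / √0.302 ≈ 5.17 / 0.550 ≈ 9.408

9.41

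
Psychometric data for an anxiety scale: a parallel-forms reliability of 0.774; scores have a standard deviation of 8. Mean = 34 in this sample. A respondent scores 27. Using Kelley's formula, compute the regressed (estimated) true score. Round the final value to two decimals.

28.58

Estimated true score = 0.7740*27 + (1 − 0.7740)*34 ≈ 28.5820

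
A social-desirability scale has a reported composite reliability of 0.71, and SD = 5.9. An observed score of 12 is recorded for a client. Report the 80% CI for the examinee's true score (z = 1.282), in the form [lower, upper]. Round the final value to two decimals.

SEM = 5.900×√(1 − 0.710) ≃ 3.177
Half-width = 1.282×3.177 ≃ 4.073
80% CI: 12 ± 4.073 = [7.927, 16.073]

[7.93, 16.07]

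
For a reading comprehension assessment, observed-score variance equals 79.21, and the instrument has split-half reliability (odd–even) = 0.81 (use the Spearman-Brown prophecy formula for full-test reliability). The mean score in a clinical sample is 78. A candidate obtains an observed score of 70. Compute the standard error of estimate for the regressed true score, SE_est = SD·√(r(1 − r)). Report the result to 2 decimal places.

SD = √79.21 ≈ 8.9000
Spearman-Brown: r = 2(0.81) / (1 + 0.81) = 1.6200 / 1.8100 ≈ 0.8950
SE_est = SD * √(r(1 − r)) = 8.9000 * √0.0940 ≈ 8.9000 * 0.3065 ≈ 2.7280

2.73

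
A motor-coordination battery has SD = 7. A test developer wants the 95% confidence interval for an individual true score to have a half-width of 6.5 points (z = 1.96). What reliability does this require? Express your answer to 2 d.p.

0.78

SEM needed = half-width / z = 6.5/1.96 ≈ 3.31633
r = 1 − (3.31633/7)² ≈ 1 − 0.22445 ≈ 0.77555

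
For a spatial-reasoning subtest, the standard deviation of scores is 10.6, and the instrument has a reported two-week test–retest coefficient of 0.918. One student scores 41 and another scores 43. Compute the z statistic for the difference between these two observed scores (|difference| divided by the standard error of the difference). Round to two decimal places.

SEM = 10.6000·√(1 − 0.9180) ≈ 3.0354
SE_diff = √2 · SEM ≈ 4.2927
z = |41 − 43| / 4.2927 = 2 / 4.2927 ≈ 0.4659

0.47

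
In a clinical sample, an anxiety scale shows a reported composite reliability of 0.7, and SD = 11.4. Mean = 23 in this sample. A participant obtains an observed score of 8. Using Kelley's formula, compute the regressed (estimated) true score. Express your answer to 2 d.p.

T̂ = 0.700(8) + 0.300(23) ≈ 12.500

12.50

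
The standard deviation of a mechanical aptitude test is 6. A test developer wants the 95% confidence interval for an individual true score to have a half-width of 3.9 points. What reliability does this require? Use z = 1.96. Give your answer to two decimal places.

0.89

SEM needed = half-width / z = 3.9/1.96 ≈ 1.9898
Required reliability = 1 − (SEM/SD)² = 1 − 0.1100 ≈ 0.8900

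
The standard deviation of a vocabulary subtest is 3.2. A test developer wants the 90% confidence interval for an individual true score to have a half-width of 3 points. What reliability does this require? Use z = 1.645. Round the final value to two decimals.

SEM needed = half-width / z = 3/1.645 ≈ 1.8237
r = 1 − (1.8237/3.2)² ≈ 1 − 0.3248 ≈ 0.6752

0.68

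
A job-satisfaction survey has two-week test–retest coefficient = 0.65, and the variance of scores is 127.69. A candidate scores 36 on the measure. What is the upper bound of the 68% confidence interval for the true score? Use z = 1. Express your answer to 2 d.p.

42.69

SD = √127.69 = 11.300
SEM = 11.300 · √(1 − 0.650) = 11.300 · √0.350 ≃ 11.300 · 0.592 ≃ 6.685
1 · SEM ≃ 6.685
Upper limit = 36 + 6.685 ≃ 42.685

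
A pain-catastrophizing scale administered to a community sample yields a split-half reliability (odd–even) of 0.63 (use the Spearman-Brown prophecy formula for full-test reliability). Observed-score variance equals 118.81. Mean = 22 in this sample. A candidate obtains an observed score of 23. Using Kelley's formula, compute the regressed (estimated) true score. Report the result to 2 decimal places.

22.77

Full-length reliability (Spearman-Brown) = 2(0.63)/(1+0.63) ≈ 0.773
T̂ = 0.773(23) + 0.227(22) ≈ 22.773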